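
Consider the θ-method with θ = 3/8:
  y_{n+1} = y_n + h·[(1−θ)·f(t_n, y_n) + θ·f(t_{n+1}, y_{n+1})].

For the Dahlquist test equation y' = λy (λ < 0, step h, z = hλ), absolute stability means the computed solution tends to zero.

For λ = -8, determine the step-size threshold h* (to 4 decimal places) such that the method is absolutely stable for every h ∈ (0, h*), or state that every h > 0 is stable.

(-8.0000,0); λ=-8 ⇒ h* = (8)/8 = 1.0000.

With y'=λy (z=hλ):
  y_{n+1} = y_n + z·[5/8·y_n + 3/8·y_{n+1}] ⇒ (1 − 3/8z)y_{n+1} = (1 + 5/8z)y_n
  R(z) = (1 + 5/8z)/(1 − 3/8z).

Boundary: |R(x)|=1, x<0.
x=-0.97: |R|=0.2887
R=−1: 1+5/8x = −1+3/8x ⇒ -1/4x=2 ⇒ x=2/(-1/4)=-8.0000
Confirm numerically:
  x=-5.167: |R|=0.75890 <1
  x=-3.250: |R|=0.46479 <1
  x=-3.225: |R|=0.45969 <1
  x=-8.292: |R|=1.01776 >1
  x=-8.206: |R|=1.01263 >1
Interval (-8.0000, 0).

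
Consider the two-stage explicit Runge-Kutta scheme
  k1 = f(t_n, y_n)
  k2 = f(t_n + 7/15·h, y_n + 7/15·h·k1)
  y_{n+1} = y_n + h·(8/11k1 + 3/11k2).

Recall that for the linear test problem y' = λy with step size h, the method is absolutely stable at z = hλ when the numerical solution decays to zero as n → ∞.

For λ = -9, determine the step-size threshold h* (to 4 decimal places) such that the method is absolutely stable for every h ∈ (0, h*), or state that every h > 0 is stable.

Set f=λy, z=hλ:
  k1=λy_n ⇒ h·k1=z·y_n;  k2=λ(1+7/15z)y_n ⇒ h·k2=z(1+7/15z)y_n
  y_{n+1}/y_n = 1 + 8/11z + 3/11z(1+7/15z) = 1 + z + 7/55z²
  R(z) = 1 + z + 7/55z².

Solve |R(x)|<1 on ℝ⁻.
x=-1.69: |R|=0.3265
R=1: x+7/55x²=0 ⇒ x=−55/7=-7.8571; min R=1−1/(4·7/55)=-0.9643>−1
Confirm numerically:
  x=-6.448: |R|=0.15642 <1
  x=-6.045: |R|=0.39420 <1
  x=-5.533: |R|=0.63666 <1
  x=-8.232: |R|=1.39274 >1
  x=-7.907: |R|=1.05017 >1
So |R|<1 on (-7.8571, 0).

(-7.8571,0); λ=-9 ⇒ h* = (55/7)/9 = 0.8730.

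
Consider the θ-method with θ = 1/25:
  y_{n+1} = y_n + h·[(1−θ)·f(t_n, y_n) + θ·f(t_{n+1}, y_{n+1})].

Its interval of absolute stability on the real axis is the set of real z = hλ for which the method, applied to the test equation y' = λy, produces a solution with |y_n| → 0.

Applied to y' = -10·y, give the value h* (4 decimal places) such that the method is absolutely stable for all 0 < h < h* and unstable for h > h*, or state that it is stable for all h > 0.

(-2.1739,0); λ=-10 ⇒ h* = (50/23)/10 = 0.2174.

On y'=λy, z=hλ:
  y_{n+1} = y_n + z·[24/25·y_n + 1/25·y_{n+1}] ⇒ (1 − 1/25z)y_{n+1} = (1 + 24/25z)y_n
  Hence R(z) = (1 + 24/25z)/(1 − 1/25z).

Need |R(x)|<1, x<0.
x=-1.17: |R|=0.1177
R=−1: 1+24/25x = −1+1/25x ⇒ -23/25x=2 ⇒ x=2/(-23/25)=-2.1739
Confirm numerically:
  x=-1.917: |R|=0.78047 <1
  x=-1.489: |R|=0.40530 <1
  x=-1.483: |R|=0.39995 <1
  x=-1.241: |R|=0.18231 <1
  x=-2.626: |R|=1.37638 >1
  x=-2.507: |R|=1.27851 >1
Stable set (-2.1739, 0).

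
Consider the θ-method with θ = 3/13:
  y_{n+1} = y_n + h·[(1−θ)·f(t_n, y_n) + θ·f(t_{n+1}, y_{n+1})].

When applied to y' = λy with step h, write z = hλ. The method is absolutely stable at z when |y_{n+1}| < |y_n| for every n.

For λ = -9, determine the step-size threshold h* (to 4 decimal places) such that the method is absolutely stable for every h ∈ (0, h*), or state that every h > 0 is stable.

(-3.7143,0); λ=-9 ⇒ h* = (26/7)/9 = 0.4127.

Test eqn y'=λy, z=hλ:
  y_{n+1} = y_n + z·[10/13·y_n + 3/13·y_{n+1}] ⇒ (1 − 3/13z)y_{n+1} = (1 + 10/13z)y_n
  R(z) = (1 + 10/13z)/(1 − 3/13z).

Solve |R(x)|<1 on ℝ⁻.
x=-0.79: |R|=0.3318
R=−1: 1+10/13x = −1+3/13x ⇒ -7/13x=2 ⇒ x=2/(-7/13)=-3.7143
Confirm numerically:
  x=-2.592: |R|=0.62187 <1
  x=-2.292: |R|=0.49909 <1
  x=-1.965: |R|=0.35194 <1
  x=-1.789: |R|=0.26624 <1
  x=-4.310: |R|=1.16082 >1
  x=-4.067: |R|=1.09797 >1
  x=-3.774: |R|=1.01719 >1
Interval (-3.7143, 0).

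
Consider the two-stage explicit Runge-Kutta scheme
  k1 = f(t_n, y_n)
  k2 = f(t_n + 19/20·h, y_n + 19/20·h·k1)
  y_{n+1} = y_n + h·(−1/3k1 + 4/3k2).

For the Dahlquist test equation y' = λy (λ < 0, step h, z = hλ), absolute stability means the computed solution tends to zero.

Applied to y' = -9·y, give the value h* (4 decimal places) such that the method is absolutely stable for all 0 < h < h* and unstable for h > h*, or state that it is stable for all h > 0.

(-0.7895,0); λ=-9 ⇒ h* = (15/19)/9 = 0.0877.

On y'=λy, z=hλ:
  k1=λy_n ⇒ h·k1=z·y_n;  k2=λ(1+19/20z)y_n ⇒ h·k2=z(1+19/20z)y_n
  y_{n+1}/y_n = 1 − 1/3z + 4/3z(1+19/20z) = 1 + z + 19/15z²
  R(z) = 1 + z + 19/15z².

Need |R(x)|<1, x<0.
x=-1.7: |R|=2.9607
R=1: x+19/15x²=0 ⇒ x=−15/19=-0.7895; min R=1−1/(4·19/15)=0.8026>−1
Confirm numerically:
  x=-0.526: |R|=0.82446 <1
  x=-0.442: |R|=0.80546 <1
  x=-0.377: |R|=0.80303 <1
  x=-1.136: |R|=1.49863 >1
  x=-1.048: |R|=1.34319 >1
  x=-0.872: |R|=1.09115 >1
So |R|<1 on (-0.7895, 0).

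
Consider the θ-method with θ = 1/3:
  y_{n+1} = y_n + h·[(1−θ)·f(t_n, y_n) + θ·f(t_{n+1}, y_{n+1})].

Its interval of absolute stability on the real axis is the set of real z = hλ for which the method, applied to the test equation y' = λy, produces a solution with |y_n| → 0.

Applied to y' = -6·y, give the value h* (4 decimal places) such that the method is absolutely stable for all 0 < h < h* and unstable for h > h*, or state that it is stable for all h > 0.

On y'=λy, z=hλ:
  y_{n+1} = y_n + z·[2/3·y_n + 1/3·y_{n+1}] ⇒ (1 − 1/3z)y_{n+1} = (1 + 2/3z)y_n
  ⇒ R(z) = (1 + 2/3z)/(1 − 1/3z).

Find x<0 with |R(x)|<1.
x=-0.64: |R|=0.4725
R=−1: 1+2/3x = −1+1/3x ⇒ -1/3x=2 ⇒ x=2/(-1/3)=-6.0000
Confirm numerically:
  x=-4.381: |R|=0.78065 <1
  x=-4.231: |R|=0.75536 <1
  x=-2.615: |R|=0.39715 <1
  x=-6.432: |R|=1.04580 >1
  x=-6.234: |R|=1.02534 >1
  x=-6.092: |R|=1.01012 >1
Interval (-6.0000, 0).

(-6.0000,0); λ=-6 ⇒ h* = (6)/6 = 1.0000.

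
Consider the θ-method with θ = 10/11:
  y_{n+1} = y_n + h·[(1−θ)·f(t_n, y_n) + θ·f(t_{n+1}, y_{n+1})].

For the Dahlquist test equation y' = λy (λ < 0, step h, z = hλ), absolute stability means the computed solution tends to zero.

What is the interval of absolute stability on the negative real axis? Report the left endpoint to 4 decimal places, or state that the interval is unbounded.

With y'=λy (z=hλ):
  y_{n+1} = y_n + z·[1/11·y_n + 10/11·y_{n+1}] ⇒ (1 − 10/11z)y_{n+1} = (1 + 1/11z)y_n
  R(z) = (1 + 1/11z)/(1 − 10/11z).

Solve |R(x)|<1 on ℝ⁻.
x=-0.52: |R|=0.6469
x=-2: |R|=0.2903
x=-10: |R|=0.0090
x=-100: |R|=0.0880
θ=10/11≥1/2 ⇒ |1+1/11x|<|1−10/11x| ∀x<0 ⇒ stable on all of ℝ⁻.

(−∞, 0) — no finite endpoint.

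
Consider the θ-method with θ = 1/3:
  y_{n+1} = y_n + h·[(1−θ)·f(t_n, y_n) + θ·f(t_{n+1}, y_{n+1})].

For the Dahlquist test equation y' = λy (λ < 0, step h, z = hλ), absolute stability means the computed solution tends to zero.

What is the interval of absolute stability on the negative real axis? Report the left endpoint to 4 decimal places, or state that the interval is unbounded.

z∈(-6.0000,0).

On y'=λy, z=hλ:
  y_{n+1} = y_n + z·[2/3·y_n + 1/3·y_{n+1}] ⇒ (1 − 1/3z)y_{n+1} = (1 + 2/3z)y_n
  ⇒ R(z) = (1 + 2/3z)/(1 − 1/3z).

Solve |R(x)|<1 on ℝ⁻.
x=-1.06: |R|=0.2167
R=−1: 1+2/3x = −1+1/3x ⇒ -1/3x=2 ⇒ x=2/(-1/3)=-6.0000
Confirm numerically:
  x=-5.874: |R|=0.98580 <1
  x=-4.409: |R|=0.78526 <1
  x=-4.324: |R|=0.77116 <1
  x=-3.354: |R|=0.58357 <1
  x=-6.505: |R|=1.05313 >1
  x=-6.399: |R|=1.04245 >1
  x=-6.135: |R|=1.01478 >1
So |R|<1 on (-6.0000, 0).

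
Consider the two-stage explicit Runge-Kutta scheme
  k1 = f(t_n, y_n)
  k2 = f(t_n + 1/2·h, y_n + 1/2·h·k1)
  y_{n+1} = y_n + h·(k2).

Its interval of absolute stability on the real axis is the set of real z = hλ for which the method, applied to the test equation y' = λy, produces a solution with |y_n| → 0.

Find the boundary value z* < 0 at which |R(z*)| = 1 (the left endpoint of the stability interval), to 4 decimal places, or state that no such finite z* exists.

On y'=λy, z=hλ:
  k1=λy_n ⇒ h·k1=z·y_n;  k2=λ(1+1/2z)y_n ⇒ h·k2=z(1+1/2z)y_n
  y_{n+1}/y_n = 1 + z(1+1/2z) = 1 + z + 1/2z²
  so R(z) = 1 + z + 1/2z².

Find x<0 with |R(x)|<1.
x=-1.51: |R|=0.6300
R=1: x+1/2x²=0 ⇒ x=−2=-2.0000; min R=1−1/(4·1/2)=0.5000>−1
Confirm numerically:
  x=-1.841: |R|=0.85364 <1
  x=-1.579: |R|=0.66762 <1
  x=-1.347: |R|=0.56020 <1
  x=-0.826: |R|=0.51514 <1
  x=-2.556: |R|=1.71057 >1
  x=-2.550: |R|=1.70125 >1
  x=-2.155: |R|=1.16701 >1
Interval (-2.0000, 0).

z* = -2.0000.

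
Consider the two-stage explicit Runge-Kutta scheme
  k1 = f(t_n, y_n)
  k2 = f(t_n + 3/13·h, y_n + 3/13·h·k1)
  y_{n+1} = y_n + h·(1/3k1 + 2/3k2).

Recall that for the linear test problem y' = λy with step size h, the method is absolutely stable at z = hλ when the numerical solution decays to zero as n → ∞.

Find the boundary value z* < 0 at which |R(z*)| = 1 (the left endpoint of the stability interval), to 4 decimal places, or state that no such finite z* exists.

z* = -6.5000.

With y'=λy (z=hλ):
  k1=λy_n ⇒ h·k1=z·y_n;  k2=λ(1+3/13z)y_n ⇒ h·k2=z(1+3/13z)y_n
  y_{n+1}/y_n = 1 + 1/3z + 2/3z(1+3/13z) = 1 + z + 2/13z²
  R(z) = 1 + z + 2/13z².

Need |R(x)|<1, x<0.
x=-0.69: |R|=0.3832
R=1: x+2/13x²=0 ⇒ x=−13/2=-6.5000; min R=1−1/(4·2/13)=-0.6250>−1
Confirm numerically:
  x=-3.529: |R|=0.61302 <1
  x=-2.792: |R|=0.59273 <1
  x=-2.656: |R|=0.57072 <1
  x=-6.998: |R|=1.53615 >1
  x=-6.838: |R|=1.35558 >1
  x=-6.702: |R|=1.20828 >1
So |R|<1 on (-6.5000, 0).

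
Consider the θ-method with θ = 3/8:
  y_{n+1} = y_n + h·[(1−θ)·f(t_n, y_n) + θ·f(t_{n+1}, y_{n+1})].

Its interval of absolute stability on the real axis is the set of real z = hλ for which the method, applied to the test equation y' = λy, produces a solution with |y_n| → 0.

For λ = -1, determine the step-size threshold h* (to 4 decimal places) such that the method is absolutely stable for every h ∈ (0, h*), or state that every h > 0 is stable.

(-8.0000,0); λ=-1 ⇒ h* = (8)/1 = 8.0000.

Test eqn y'=λy, z=hλ:
  y_{n+1} = y_n + z·[5/8·y_n + 3/8·y_{n+1}] ⇒ (1 − 3/8z)y_{n+1} = (1 + 5/8z)y_n
  ⇒ R(z) = (1 + 5/8z)/(1 − 3/8z).

Find x<0 with |R(x)|<1.
x=-0.55: |R|=0.5440
R=−1: 1+5/8x = −1+3/8x ⇒ -1/4x=2 ⇒ x=2/(-1/4)=-8.0000
Confirm numerically:
  x=-7.171: |R|=0.94382 <1
  x=-6.056: |R|=0.85142 <1
  x=-5.695: |R|=0.81622 <1
  x=-5.157: |R|=0.75774 <1
  x=-8.454: |R|=1.02722 >1
  x=-8.340: |R|=1.02059 >1
Interval (-8.0000, 0).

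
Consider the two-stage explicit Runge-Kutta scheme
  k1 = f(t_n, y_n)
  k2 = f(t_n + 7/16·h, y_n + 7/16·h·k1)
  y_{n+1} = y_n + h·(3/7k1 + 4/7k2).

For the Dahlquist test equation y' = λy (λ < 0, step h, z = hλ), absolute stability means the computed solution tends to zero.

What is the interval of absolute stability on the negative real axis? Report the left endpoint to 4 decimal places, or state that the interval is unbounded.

(-4.0000, 0).

On y'=λy, z=hλ:
  k1=λy_n ⇒ h·k1=z·y_n;  k2=λ(1+7/16z)y_n ⇒ h·k2=z(1+7/16z)y_n
  y_{n+1}/y_n = 1 + 3/7z + 4/7z(1+7/16z) = 1 + z + 1/4z²
  so R(z) = 1 + z + 1/4z².

Find x<0 with |R(x)|<1.
x=-1.21: |R|=0.1560
R=1: x+1/4x²=0 ⇒ x=−4=-4.0000; min R=1−1/(4·1/4)=0.0000>−1
Confirm numerically:
  x=-2.797: |R|=0.15880 <1
  x=-2.052: |R|=0.00068 <1
  x=-1.924: |R|=0.00144 <1
  x=-4.270: |R|=1.28822 >1
  x=-4.021: |R|=1.02111 >1
Interval (-4.0000, 0).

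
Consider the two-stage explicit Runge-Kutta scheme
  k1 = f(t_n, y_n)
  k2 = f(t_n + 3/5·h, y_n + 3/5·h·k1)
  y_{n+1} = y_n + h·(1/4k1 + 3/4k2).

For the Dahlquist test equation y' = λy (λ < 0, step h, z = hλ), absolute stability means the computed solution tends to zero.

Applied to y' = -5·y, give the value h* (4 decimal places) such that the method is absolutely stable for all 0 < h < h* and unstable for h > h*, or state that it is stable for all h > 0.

(-2.2222,0); λ=-5 ⇒ h* = (20/9)/5 = 0.4444.

Set f=λy, z=hλ:
  k1=λy_n ⇒ h·k1=z·y_n;  k2=λ(1+3/5z)y_n ⇒ h·k2=z(1+3/5z)y_n
  y_{n+1}/y_n = 1 + 1/4z + 3/4z(1+3/5z) = 1 + z + 9/20z²
  so R(z) = 1 + z + 9/20z².

Boundary: |R(x)|=1, x<0.
x=-1.48: |R|=0.5057
R=1: x+9/20x²=0 ⇒ x=−20/9=-2.2222; min R=1−1/(4·9/20)=0.4444>−1
Confirm numerically:
  x=-1.310: |R|=0.46225 <1
  x=-1.280: |R|=0.45728 <1
  x=-1.247: |R|=0.45275 <1
  x=-2.568: |R|=1.39958 >1
  x=-2.532: |R|=1.35296 >1
  x=-2.435: |R|=1.23315 >1
Interval (-2.2222, 0).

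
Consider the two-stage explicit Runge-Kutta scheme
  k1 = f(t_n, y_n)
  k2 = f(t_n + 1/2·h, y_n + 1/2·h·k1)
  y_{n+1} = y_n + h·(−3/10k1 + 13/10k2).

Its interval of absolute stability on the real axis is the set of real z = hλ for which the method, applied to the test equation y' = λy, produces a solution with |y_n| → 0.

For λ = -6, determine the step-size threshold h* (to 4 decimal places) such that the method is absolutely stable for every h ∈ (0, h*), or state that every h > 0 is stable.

(-1.5385,0); λ=-6 ⇒ h* = (20/13)/6 = 0.2564.

Test eqn y'=λy, z=hλ:
  k1=λy_n ⇒ h·k1=z·y_n;  k2=λ(1+1/2z)y_n ⇒ h·k2=z(1+1/2z)y_n
  y_{n+1}/y_n = 1 − 3/10z + 13/10z(1+1/2z) = 1 + z + 13/20z²
  ⇒ R(z) = 1 + z + 13/20z².

Boundary: |R(x)|=1, x<0.
x=-0.67: |R|=0.6218
R=1: x+13/20x²=0 ⇒ x=−20/13=-1.5385; min R=1−1/(4·13/20)=0.6154>−1
Confirm numerically:
  x=-1.216: |R|=0.74513 <1
  x=-1.152: |R|=0.71062 <1
  x=-0.911: |R|=0.62845 <1
  x=-2.018: |R|=1.62901 >1
Stable set (-1.5385, 0).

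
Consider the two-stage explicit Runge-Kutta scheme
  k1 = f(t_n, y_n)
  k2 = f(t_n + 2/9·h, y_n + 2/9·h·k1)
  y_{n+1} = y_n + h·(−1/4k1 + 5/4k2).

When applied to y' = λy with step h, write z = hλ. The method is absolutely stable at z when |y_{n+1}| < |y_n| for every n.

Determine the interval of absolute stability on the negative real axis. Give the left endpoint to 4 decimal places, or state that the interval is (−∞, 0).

z∈(-3.6000,0).

Test eqn y'=λy, z=hλ:
  k1=λy_n ⇒ h·k1=z·y_n;  k2=λ(1+2/9z)y_n ⇒ h·k2=z(1+2/9z)y_n
  y_{n+1}/y_n = 1 − 1/4z + 5/4z(1+2/9z) = 1 + z + 5/18z²
  so R(z) = 1 + z + 5/18z².

Solve |R(x)|<1 on ℝ⁻.
x=-0.47: |R|=0.5914
R=1: x+5/18x²=0 ⇒ x=−18/5=-3.6000; min R=1−1/(4·5/18)=0.1000>−1
Confirm numerically:
  x=-2.190: |R|=0.14225 <1
  x=-2.140: |R|=0.13211 <1
  x=-1.993: |R|=0.11035 <1
  x=-3.672: |R|=1.07344 >1
  x=-3.629: |R|=1.02923 >1
  x=-3.622: |R|=1.02213 >1
So |R|<1 on (-3.6000, 0).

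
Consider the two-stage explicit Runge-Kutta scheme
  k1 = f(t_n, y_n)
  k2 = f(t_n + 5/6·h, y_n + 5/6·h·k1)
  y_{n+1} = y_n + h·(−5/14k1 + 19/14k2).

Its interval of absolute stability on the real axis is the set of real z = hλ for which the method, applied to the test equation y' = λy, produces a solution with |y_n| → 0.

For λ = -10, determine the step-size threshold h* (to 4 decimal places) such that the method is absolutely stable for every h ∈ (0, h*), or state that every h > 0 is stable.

Test eqn y'=λy, z=hλ:
  k1=λy_n ⇒ h·k1=z·y_n;  k2=λ(1+5/6z)y_n ⇒ h·k2=z(1+5/6z)y_n
  y_{n+1}/y_n = 1 − 5/14z + 19/14z(1+5/6z) = 1 + z + 95/84z²
  so R(z) = 1 + z + 95/84z².

Solve |R(x)|<1 on ℝ⁻.
x=-1.66: |R|=2.4565
R=1: x+95/84x²=0 ⇒ x=−84/95=-0.8842; min R=1−1/(4·95/84)=0.7789>−1
Confirm numerically:
  x=-0.702: |R|=0.85534 <1
  x=-0.624: |R|=0.81637 <1
  x=-0.359: |R|=0.78676 <1
  x=-1.473: |R|=1.98086 >1
  x=-1.276: |R|=1.56539 >1
  x=-1.145: |R|=1.33771 >1
So |R|<1 on (-0.8842, 0).

(-0.8842,0); λ=-10 ⇒ h* = (84/95)/10 = 0.0884.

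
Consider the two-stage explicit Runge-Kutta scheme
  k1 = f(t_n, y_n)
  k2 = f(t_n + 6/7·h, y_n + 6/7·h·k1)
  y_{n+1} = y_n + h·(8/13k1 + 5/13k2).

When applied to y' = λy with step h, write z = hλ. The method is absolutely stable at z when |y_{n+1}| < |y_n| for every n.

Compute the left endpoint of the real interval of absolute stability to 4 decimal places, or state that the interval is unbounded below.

left endpoint -3.0333.

Test eqn y'=λy, z=hλ:
  k1=λy_n ⇒ h·k1=z·y_n;  k2=λ(1+6/7z)y_n ⇒ h·k2=z(1+6/7z)y_n
  y_{n+1}/y_n = 1 + 8/13z + 5/13z(1+6/7z) = 1 + z + 30/91z²
  so R(z) = 1 + z + 30/91z².

Boundary: |R(x)|=1, x<0.
x=-1.68: |R|=0.2505
R=1: x+30/91x²=0 ⇒ x=−91/30=-3.0333; min R=1−1/(4·30/91)=0.2417>−1
Confirm numerically:
  x=-2.679: |R|=0.68706 <1
  x=-2.675: |R|=0.68400 <1
  x=-1.790: |R|=0.26630 <1
  x=-3.545: |R|=1.59798 >1
  x=-3.495: |R|=1.53193 >1
  x=-3.406: |R|=1.41845 >1
So |R|<1 on (-3.0333, 0).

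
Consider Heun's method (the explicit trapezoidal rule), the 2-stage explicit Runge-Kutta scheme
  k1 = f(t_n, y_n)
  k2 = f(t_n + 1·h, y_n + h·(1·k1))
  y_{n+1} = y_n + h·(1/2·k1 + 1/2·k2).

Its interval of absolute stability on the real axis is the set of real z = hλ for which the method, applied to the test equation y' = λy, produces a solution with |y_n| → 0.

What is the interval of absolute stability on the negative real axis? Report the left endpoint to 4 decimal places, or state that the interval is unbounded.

(-2.0000, 0).

Set f=λy, z=hλ:
  order 2, 2-stage ⇒ R(z)=1+z+z^2/2
  (e.g. R(-0.79)=0.52205, |R|=0.52205)

Boundary: |R(x)|=1, x<0.
x=-0.79: |R|=0.5221
|R(-1.39)|=0.5760 |R(-0.88)|=0.5072 |R(-0.53)|=0.6104
Bisect:
  x_lo=-2.8348 |R|=2.1832  x_hi=-0.2861 |R|=0.7548
  mid=-1.56047 |R|=0.65706 →hi
  mid=-2.19763 |R|=1.21716 →lo
  mid=-1.87905 |R|=0.88636 →hi
  mid=-2.03834 |R|=1.03907 →lo
  mid=-1.95869 |R|=0.95955 →hi
  mid=-1.99852 |R|=0.99852 →hi
  mid=-2.01843 |R|=1.01860 →lo
  mid=-2.00847 |R|=1.00851 →lo
  ...
  [-2.00007,-1.99992] ⇒ x*=-2.0000
Stable set (-2.0000, 0).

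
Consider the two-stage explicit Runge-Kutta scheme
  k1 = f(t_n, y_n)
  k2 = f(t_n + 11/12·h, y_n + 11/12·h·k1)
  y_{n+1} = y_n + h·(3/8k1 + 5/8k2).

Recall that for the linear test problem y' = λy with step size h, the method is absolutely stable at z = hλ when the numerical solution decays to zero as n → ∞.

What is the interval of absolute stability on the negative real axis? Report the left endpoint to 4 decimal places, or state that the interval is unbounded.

With y'=λy (z=hλ):
  k1=λy_n ⇒ h·k1=z·y_n;  k2=λ(1+11/12z)y_n ⇒ h·k2=z(1+11/12z)y_n
  y_{n+1}/y_n = 1 + 3/8z + 5/8z(1+11/12z) = 1 + z + 55/96z²
  so R(z) = 1 + z + 55/96z².

Solve |R(x)|<1 on ℝ⁻.
x=-1.31: |R|=0.6732
R=1: x+55/96x²=0 ⇒ x=−96/55=-1.7455; min R=1−1/(4·55/96)=0.5636>−1
Confirm numerically:
  x=-1.360: |R|=0.69967 <1
  x=-1.272: |R|=0.65497 <1
  x=-0.726: |R|=0.57597 <1
  x=-0.714: |R|=0.57807 <1
  x=-2.291: |R|=1.71606 >1
  x=-2.222: |R|=1.60665 >1
Interval (-1.7455, 0).

z∈(-1.7455,0).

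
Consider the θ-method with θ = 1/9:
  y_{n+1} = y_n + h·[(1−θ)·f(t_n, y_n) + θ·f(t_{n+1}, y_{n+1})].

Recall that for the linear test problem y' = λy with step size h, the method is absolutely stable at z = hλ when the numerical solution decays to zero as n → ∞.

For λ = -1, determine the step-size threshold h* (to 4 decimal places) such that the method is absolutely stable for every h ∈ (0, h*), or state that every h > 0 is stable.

With y'=λy (z=hλ):
  y_{n+1} = y_n + z·[8/9·y_n + 1/9·y_{n+1}] ⇒ (1 − 1/9z)y_{n+1} = (1 + 8/9z)y_n
  Hence R(z) = (1 + 8/9z)/(1 − 1/9z).

Solve |R(x)|<1 on ℝ⁻.
x=-1.75: |R|=0.4651
R=−1: 1+8/9x = −1+1/9x ⇒ -7/9x=2 ⇒ x=2/(-7/9)=-2.5714
Confirm numerically:
  x=-2.403: |R|=0.89661 <1
  x=-2.121: |R|=0.71648 <1
  x=-1.642: |R|=0.38865 <1
  x=-1.480: |R|=0.27099 <1
  x=-3.102: |R|=1.30689 >1
  x=-2.987: |R|=1.24268 >1
  x=-2.870: |R|=1.17607 >1
Interval (-2.5714, 0).

(-2.5714,0); λ=-1 ⇒ h* = (18/7)/1 = 2.5714.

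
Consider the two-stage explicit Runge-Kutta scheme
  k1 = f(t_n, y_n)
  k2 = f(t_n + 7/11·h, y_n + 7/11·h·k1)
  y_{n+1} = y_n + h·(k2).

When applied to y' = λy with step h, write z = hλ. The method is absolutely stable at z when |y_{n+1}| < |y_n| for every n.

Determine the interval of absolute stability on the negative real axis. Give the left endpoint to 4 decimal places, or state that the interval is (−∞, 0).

z∈(-1.5714,0).

Test eqn y'=λy, z=hλ:
  k1=λy_n ⇒ h·k1=z·y_n;  k2=λ(1+7/11z)y_n ⇒ h·k2=z(1+7/11z)y_n
  y_{n+1}/y_n = 1 + z(1+7/11z) = 1 + z + 7/11z²
  ⇒ R(z) = 1 + z + 7/11z².

Solve |R(x)|<1 on ℝ⁻.
x=-0.37: |R|=0.7171
R=1: x+7/11x²=0 ⇒ x=−11/7=-1.5714; min R=1−1/(4·7/11)=0.6071>−1
Confirm numerically:
  x=-1.523: |R|=0.95306 <1
  x=-1.507: |R|=0.93821 <1
  x=-0.986: |R|=0.63267 <1
  x=-0.715: |R|=0.61033 <1
  x=-1.945: |R|=1.46238 >1
  x=-1.717: |R|=1.15906 >1
  x=-1.607: |R|=1.03638 >1
Stable set (-1.5714, 0).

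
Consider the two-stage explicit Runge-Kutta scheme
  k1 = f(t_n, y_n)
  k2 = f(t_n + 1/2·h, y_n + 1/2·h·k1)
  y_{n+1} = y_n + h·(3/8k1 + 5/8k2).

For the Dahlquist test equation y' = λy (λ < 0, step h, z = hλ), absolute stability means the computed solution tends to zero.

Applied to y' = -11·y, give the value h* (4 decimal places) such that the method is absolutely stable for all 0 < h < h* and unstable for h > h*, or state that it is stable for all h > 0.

(-3.2000,0); λ=-11 ⇒ h* = (16/5)/11 = 0.2909.

Set f=λy, z=hλ:
  k1=λy_n ⇒ h·k1=z·y_n;  k2=λ(1+1/2z)y_n ⇒ h·k2=z(1+1/2z)y_n
  y_{n+1}/y_n = 1 + 3/8z + 5/8z(1+1/2z) = 1 + z + 5/16z²
  R(z) = 1 + z + 5/16z².

Need |R(x)|<1, x<0.
x=-0.62: |R|=0.5001
R=1: x+5/16x²=0 ⇒ x=−16/5=-3.2000; min R=1−1/(4·5/16)=0.2000>−1
Confirm numerically:
  x=-2.204: |R|=0.31401 <1
  x=-1.914: |R|=0.23081 <1
  x=-1.717: |R|=0.20428 <1
  x=-3.780: |R|=1.68512 >1
  x=-3.636: |R|=1.49540 >1
  x=-3.384: |R|=1.19458 >1
Interval (-3.2000, 0).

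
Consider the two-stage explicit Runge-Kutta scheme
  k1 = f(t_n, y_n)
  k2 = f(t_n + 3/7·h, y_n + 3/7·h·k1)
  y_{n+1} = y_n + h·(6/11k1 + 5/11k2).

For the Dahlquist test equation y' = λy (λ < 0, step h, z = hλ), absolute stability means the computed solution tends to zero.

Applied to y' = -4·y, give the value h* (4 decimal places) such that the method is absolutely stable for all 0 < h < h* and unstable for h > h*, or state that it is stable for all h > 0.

(-5.1333,0); λ=-4 ⇒ h* = (77/15)/4 = 1.2833.

Test eqn y'=λy, z=hλ:
  k1=λy_n ⇒ h·k1=z·y_n;  k2=λ(1+3/7z)y_n ⇒ h·k2=z(1+3/7z)y_n
  y_{n+1}/y_n = 1 + 6/11z + 5/11z(1+3/7z) = 1 + z + 15/77z²
  ⇒ R(z) = 1 + z + 15/77z².

Boundary: |R(x)|=1, x<0.
x=-1.68: |R|=0.1302
R=1: x+15/77x²=0 ⇒ x=−77/15=-5.1333; min R=1−1/(4·15/77)=-0.2833>−1
Confirm numerically:
  x=-4.311: |R|=0.30940 <1
  x=-2.481: |R|=0.28190 <1
  x=-2.458: |R|=0.28103 <1
  x=-2.450: |R|=0.28068 <1
  x=-5.531: |R|=1.42847 >1
  x=-5.288: |R|=1.15933 >1
  x=-5.271: |R|=1.14136 >1
So |R|<1 on (-5.1333, 0).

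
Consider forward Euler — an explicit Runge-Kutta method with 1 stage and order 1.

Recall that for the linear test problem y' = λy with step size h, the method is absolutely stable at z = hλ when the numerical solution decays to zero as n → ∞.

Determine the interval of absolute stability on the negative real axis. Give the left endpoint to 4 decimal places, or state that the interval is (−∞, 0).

z∈(-2.0000,0).

With y'=λy (z=hλ):
  order 1, 1-stage ⇒ R(z)=1+z
  (e.g. R(-1.17)=-0.17000, |R|=0.17000)

Need |R(x)|<1, x<0.
x=-1.17: |R|=0.1700
|R(-2.16)|=1.1600 |R(-0.97)|=0.0300 |R(-0.71)|=0.2900
Bisect:
  x_lo=-2.4164 |R|=1.4164  x_hi=-0.0816 |R|=0.9184
  mid=-1.24899 |R|=0.24899 →hi
  mid=-1.83270 |R|=0.83270 →hi
  mid=-2.12456 |R|=1.12456 →lo
  mid=-1.97863 |R|=0.97863 →hi
  mid=-2.05160 |R|=1.05160 →lo
  mid=-2.01512 |R|=1.01512 →lo
  mid=-1.99687 |R|=0.99687 →hi
  mid=-2.00599 |R|=1.00599 →lo
  mid=-2.00143 |R|=1.00143 →lo
  mid=-1.99915 |R|=0.99915 →hi
  ...
  [-2.00001,-1.99987] ⇒ x*=-2.0000
Stable set (-2.0000, 0).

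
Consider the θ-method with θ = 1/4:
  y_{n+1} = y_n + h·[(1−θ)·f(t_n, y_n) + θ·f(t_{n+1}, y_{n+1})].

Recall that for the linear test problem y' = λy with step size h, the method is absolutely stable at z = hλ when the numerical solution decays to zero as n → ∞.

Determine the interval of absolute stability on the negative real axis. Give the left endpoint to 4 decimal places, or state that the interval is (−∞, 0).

On y'=λy, z=hλ:
  y_{n+1} = y_n + z·[3/4·y_n + 1/4·y_{n+1}] ⇒ (1 − 1/4z)y_{n+1} = (1 + 3/4z)y_n
  so R(z) = (1 + 3/4z)/(1 − 1/4z).

Solve |R(x)|<1 on ℝ⁻.
x=-1.61: |R|=0.1480
R=−1: 1+3/4x = −1+1/4x ⇒ -1/2x=2 ⇒ x=2/(-1/2)=-4.0000
Confirm numerically:
  x=-3.256: |R|=0.79493 <1
  x=-1.625: |R|=0.15556 <1
  x=-1.605: |R|=0.14541 <1
  x=-4.597: |R|=1.13889 >1
  x=-4.332: |R|=1.07969 >1
  x=-4.262: |R|=1.06342 >1
Interval (-4.0000, 0).

(-4.0000, 0).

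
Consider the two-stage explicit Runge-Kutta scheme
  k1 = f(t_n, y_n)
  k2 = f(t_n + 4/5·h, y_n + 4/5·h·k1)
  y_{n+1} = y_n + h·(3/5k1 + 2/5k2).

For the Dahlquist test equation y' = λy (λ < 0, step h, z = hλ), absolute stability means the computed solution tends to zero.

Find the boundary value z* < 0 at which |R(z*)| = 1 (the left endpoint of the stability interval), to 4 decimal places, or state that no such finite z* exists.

Set f=λy, z=hλ:
  k1=λy_n ⇒ h·k1=z·y_n;  k2=λ(1+4/5z)y_n ⇒ h·k2=z(1+4/5z)y_n
  y_{n+1}/y_n = 1 + 3/5z + 2/5z(1+4/5z) = 1 + z + 8/25z²
  so R(z) = 1 + z + 8/25z².

Boundary: |R(x)|=1, x<0.
x=-1.34: |R|=0.2346
R=1: x+8/25x²=0 ⇒ x=−25/8=-3.1250; min R=1−1/(4·8/25)=0.2188>−1
Confirm numerically:
  x=-3.005: |R|=0.88461 <1
  x=-2.683: |R|=0.62052 <1
  x=-1.763: |R|=0.23161 <1
  x=-1.684: |R|=0.22347 <1
  x=-3.560: |R|=1.49555 >1
  x=-3.148: |R|=1.02317 >1
So |R|<1 on (-3.1250, 0).

z* = -3.1250.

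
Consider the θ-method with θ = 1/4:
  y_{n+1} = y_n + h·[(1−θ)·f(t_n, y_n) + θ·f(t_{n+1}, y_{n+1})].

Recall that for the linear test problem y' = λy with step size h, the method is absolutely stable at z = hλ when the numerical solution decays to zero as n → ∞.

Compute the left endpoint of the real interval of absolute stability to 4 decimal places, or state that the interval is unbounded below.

Set f=λy, z=hλ:
  y_{n+1} = y_n + z·[3/4·y_n + 1/4·y_{n+1}] ⇒ (1 − 1/4z)y_{n+1} = (1 + 3/4z)y_n
  ⇒ R(z) = (1 + 3/4z)/(1 − 1/4z).

Need |R(x)|<1, x<0.
x=-1.6: |R|=0.1429
R=−1: 1+3/4x = −1+1/4x ⇒ -1/2x=2 ⇒ x=2/(-1/2)=-4.0000
Confirm numerically:
  x=-2.517: |R|=0.54488 <1
  x=-2.002: |R|=0.33422 <1
  x=-1.669: |R|=0.17763 <1
  x=-4.425: |R|=1.10089 >1
  x=-4.157: |R|=1.03849 >1
Stable set (-4.0000, 0).

z* = -4.0000.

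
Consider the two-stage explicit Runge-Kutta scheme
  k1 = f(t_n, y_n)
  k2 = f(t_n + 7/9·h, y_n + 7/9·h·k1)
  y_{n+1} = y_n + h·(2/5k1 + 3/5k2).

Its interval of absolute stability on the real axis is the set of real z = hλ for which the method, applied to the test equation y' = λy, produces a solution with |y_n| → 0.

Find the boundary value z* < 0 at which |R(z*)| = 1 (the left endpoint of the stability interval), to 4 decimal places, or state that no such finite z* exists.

Test eqn y'=λy, z=hλ:
  k1=λy_n ⇒ h·k1=z·y_n;  k2=λ(1+7/9z)y_n ⇒ h·k2=z(1+7/9z)y_n
  y_{n+1}/y_n = 1 + 2/5z + 3/5z(1+7/9z) = 1 + z + 7/15z²
  so R(z) = 1 + z + 7/15z².

Solve |R(x)|<1 on ℝ⁻.
x=-1.11: |R|=0.4650
R=1: x+7/15x²=0 ⇒ x=−15/7=-2.1429; min R=1−1/(4·7/15)=0.4643>−1
Confirm numerically:
  x=-1.735: |R|=0.66977 <1
  x=-1.606: |R|=0.59764 <1
  x=-1.251: |R|=0.47933 <1
  x=-2.468: |R|=1.37448 >1
  x=-2.354: |R|=1.23195 >1
  x=-2.181: |R|=1.03882 >1
Stable set (-2.1429, 0).

z* = -2.1429.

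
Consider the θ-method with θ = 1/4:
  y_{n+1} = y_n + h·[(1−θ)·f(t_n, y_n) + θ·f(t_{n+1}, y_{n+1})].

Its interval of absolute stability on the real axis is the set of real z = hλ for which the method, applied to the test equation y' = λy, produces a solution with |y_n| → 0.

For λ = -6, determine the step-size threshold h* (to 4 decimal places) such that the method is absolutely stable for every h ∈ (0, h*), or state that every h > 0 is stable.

(-4.0000,0); λ=-6 ⇒ h* = (4)/6 = 0.6667.

Test eqn y'=λy, z=hλ:
  y_{n+1} = y_n + z·[3/4·y_n + 1/4·y_{n+1}] ⇒ (1 − 1/4z)y_{n+1} = (1 + 3/4z)y_n
  ⇒ R(z) = (1 + 3/4z)/(1 − 1/4z).

Find x<0 with |R(x)|<1.
x=-1.75: |R|=0.2174
R=−1: 1+3/4x = −1+1/4x ⇒ -1/2x=2 ⇒ x=2/(-1/2)=-4.0000
Confirm numerically:
  x=-3.538: |R|=0.87742 <1
  x=-2.561: |R|=0.56135 <1
  x=-2.098: |R|=0.37619 <1
  x=-1.633: |R|=0.15960 <1
  x=-4.478: |R|=1.11276 >1
  x=-4.360: |R|=1.08612 >1
  x=-4.188: |R|=1.04592 >1
So |R|<1 on (-4.0000, 0).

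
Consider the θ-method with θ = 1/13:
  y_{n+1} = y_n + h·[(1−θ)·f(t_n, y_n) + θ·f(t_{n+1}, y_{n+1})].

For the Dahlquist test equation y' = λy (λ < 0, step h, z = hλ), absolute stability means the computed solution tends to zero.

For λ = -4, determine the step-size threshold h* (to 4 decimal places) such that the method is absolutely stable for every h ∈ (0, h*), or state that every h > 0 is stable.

(-2.3636,0); λ=-4 ⇒ h* = (26/11)/4 = 0.5909.

Set f=λy, z=hλ:
  y_{n+1} = y_n + z·[12/13·y_n + 1/13·y_{n+1}] ⇒ (1 − 1/13z)y_{n+1} = (1 + 12/13z)y_n
  R(z) = (1 + 12/13z)/(1 − 1/13z).

Boundary: |R(x)|=1, x<0.
x=-0.76: |R|=0.2820
R=−1: 1+12/13x = −1+1/13x ⇒ -11/13x=2 ⇒ x=2/(-11/13)=-2.3636
Confirm numerically:
  x=-1.852: |R|=0.62106 <1
  x=-1.598: |R|=0.42307 <1
  x=-1.476: |R|=0.32550 <1
  x=-0.993: |R|=0.07747 <1
  x=-2.733: |R|=1.25825 >1
  x=-2.616: |R|=1.17777 >1
So |R|<1 on (-2.3636, 0).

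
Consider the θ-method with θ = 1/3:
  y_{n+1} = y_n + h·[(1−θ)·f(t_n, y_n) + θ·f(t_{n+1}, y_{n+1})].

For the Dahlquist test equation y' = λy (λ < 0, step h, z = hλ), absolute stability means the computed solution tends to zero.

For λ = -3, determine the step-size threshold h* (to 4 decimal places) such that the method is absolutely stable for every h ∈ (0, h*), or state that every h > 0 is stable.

On y'=λy, z=hλ:
  y_{n+1} = y_n + z·[2/3·y_n + 1/3·y_{n+1}] ⇒ (1 − 1/3z)y_{n+1} = (1 + 2/3z)y_n
  R(z) = (1 + 2/3z)/(1 − 1/3z).

Boundary: |R(x)|=1, x<0.
x=-0.48: |R|=0.5862
R=−1: 1+2/3x = −1+1/3x ⇒ -1/3x=2 ⇒ x=2/(-1/3)=-6.0000
Confirm numerically:
  x=-5.760: |R|=0.97260 <1
  x=-4.599: |R|=0.81563 <1
  x=-3.387: |R|=0.59089 <1
  x=-6.180: |R|=1.01961 >1
  x=-6.093: |R|=1.01023 >1
So |R|<1 on (-6.0000, 0).

(-6.0000,0); λ=-3 ⇒ h* = (6)/3 = 2.0000.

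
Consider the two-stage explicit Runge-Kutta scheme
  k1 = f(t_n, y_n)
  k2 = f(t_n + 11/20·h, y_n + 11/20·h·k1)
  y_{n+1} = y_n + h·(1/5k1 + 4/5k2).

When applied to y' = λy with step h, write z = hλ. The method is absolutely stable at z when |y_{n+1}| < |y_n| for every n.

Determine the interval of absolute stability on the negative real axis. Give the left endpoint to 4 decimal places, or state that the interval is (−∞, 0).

(-2.2727, 0).

Test eqn y'=λy, z=hλ:
  k1=λy_n ⇒ h·k1=z·y_n;  k2=λ(1+11/20z)y_n ⇒ h·k2=z(1+11/20z)y_n
  y_{n+1}/y_n = 1 + 1/5z + 4/5z(1+11/20z) = 1 + z + 11/25z²
  Hence R(z) = 1 + z + 11/25z².

Solve |R(x)|<1 on ℝ⁻.
x=-0.37: |R|=0.6902
R=1: x+11/25x²=0 ⇒ x=−25/11=-2.2727; min R=1−1/(4·11/25)=0.4318>−1
Confirm numerically:
  x=-1.992: |R|=0.75395 <1
  x=-1.709: |R|=0.57610 <1
  x=-1.579: |R|=0.51803 <1
  x=-1.430: |R|=0.46976 <1
  x=-2.457: |R|=1.19921 >1
  x=-2.442: |R|=1.18188 >1
Stable set (-2.2727, 0).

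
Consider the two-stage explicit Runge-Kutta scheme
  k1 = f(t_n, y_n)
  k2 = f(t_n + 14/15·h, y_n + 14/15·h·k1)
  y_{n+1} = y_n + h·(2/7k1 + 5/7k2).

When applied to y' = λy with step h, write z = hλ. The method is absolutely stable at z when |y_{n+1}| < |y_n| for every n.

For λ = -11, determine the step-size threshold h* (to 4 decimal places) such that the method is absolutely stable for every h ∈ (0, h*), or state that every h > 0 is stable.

With y'=λy (z=hλ):
  k1=λy_n ⇒ h·k1=z·y_n;  k2=λ(1+14/15z)y_n ⇒ h·k2=z(1+14/15z)y_n
  y_{n+1}/y_n = 1 + 2/7z + 5/7z(1+14/15z) = 1 + z + 2/3z²
  so R(z) = 1 + z + 2/3z².

Find x<0 with |R(x)|<1.
x=-0.7: |R|=0.6267
R=1: x+2/3x²=0 ⇒ x=−3/2=-1.5000; min R=1−1/(4·2/3)=0.6250>−1
Confirm numerically:
  x=-1.288: |R|=0.81796 <1
  x=-0.789: |R|=0.62601 <1
  x=-0.684: |R|=0.62790 <1
  x=-2.074: |R|=1.79365 >1
  x=-2.037: |R|=1.72925 >1
  x=-1.926: |R|=1.54698 >1
Stable set (-1.5000, 0).

(-1.5000,0); λ=-11 ⇒ h* = (3/2)/11 = 0.1364.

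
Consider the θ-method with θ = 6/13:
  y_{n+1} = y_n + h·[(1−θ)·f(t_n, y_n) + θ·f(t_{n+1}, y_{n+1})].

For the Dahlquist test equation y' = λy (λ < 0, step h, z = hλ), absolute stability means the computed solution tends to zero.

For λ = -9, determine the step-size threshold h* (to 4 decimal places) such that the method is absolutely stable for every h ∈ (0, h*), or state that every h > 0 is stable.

Set f=λy, z=hλ:
  y_{n+1} = y_n + z·[7/13·y_n + 6/13·y_{n+1}] ⇒ (1 − 6/13z)y_{n+1} = (1 + 7/13z)y_n
  ⇒ R(z) = (1 + 7/13z)/(1 − 6/13z).

Find x<0 with |R(x)|<1.
x=-1.68: |R|=0.0537
R=−1: 1+7/13x = −1+6/13x ⇒ -1/13x=2 ⇒ x=2/(-1/13)=-26.0000
Confirm numerically:
  x=-23.388: |R|=0.98296 <1
  x=-19.404: |R|=0.94904 <1
  x=-15.635: |R|=0.90296 <1
  x=-26.329: |R|=1.00192 >1
  x=-26.290: |R|=1.00170 >1
  x=-26.223: |R|=1.00131 >1
Stable set (-26.0000, 0).

(-26.0000,0); λ=-9 ⇒ h* = (26)/9 = 2.8889.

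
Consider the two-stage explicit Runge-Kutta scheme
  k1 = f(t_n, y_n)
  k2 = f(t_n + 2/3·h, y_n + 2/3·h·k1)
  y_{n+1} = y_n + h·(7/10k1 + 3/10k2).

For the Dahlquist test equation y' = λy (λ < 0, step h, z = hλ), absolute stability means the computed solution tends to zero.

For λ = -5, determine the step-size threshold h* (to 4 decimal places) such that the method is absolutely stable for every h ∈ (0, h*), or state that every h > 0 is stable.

Set f=λy, z=hλ:
  k1=λy_n ⇒ h·k1=z·y_n;  k2=λ(1+2/3z)y_n ⇒ h·k2=z(1+2/3z)y_n
  y_{n+1}/y_n = 1 + 7/10z + 3/10z(1+2/3z) = 1 + z + 1/5z²
  Hence R(z) = 1 + z + 1/5z².

Find x<0 with |R(x)|<1.
x=-1.26: |R|=0.0575
R=1: x+1/5x²=0 ⇒ x=−5=-5.0000; min R=1−1/(4·1/5)=-0.2500>−1
Confirm numerically:
  x=-3.214: |R|=0.14804 <1
  x=-2.939: |R|=0.21146 <1
  x=-2.679: |R|=0.24359 <1
  x=-2.480: |R|=0.24992 <1
  x=-5.487: |R|=1.53443 >1
  x=-5.141: |R|=1.14498 >1
Interval (-5.0000, 0).

(-5.0000,0); λ=-5 ⇒ h* = (5)/5 = 1.0000.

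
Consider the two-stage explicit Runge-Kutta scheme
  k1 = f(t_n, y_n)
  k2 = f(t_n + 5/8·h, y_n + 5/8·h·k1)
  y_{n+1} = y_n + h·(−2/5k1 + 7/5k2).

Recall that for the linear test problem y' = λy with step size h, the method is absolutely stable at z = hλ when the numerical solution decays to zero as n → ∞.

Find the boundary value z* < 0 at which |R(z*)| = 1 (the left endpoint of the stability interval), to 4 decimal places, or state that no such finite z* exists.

Set f=λy, z=hλ:
  k1=λy_n ⇒ h·k1=z·y_n;  k2=λ(1+5/8z)y_n ⇒ h·k2=z(1+5/8z)y_n
  y_{n+1}/y_n = 1 − 2/5z + 7/5z(1+5/8z) = 1 + z + 7/8z²
  R(z) = 1 + z + 7/8z².

Find x<0 with |R(x)|<1.
x=-1: |R|=0.8750
R=1: x+7/8x²=0 ⇒ x=−8/7=-1.1429; min R=1−1/(4·7/8)=0.7143>−1
Confirm numerically:
  x=-1.004: |R|=0.87801 <1
  x=-0.786: |R|=0.75457 <1
  x=-0.535: |R|=0.71545 <1
  x=-1.407: |R|=1.32519 >1
  x=-1.317: |R|=1.20068 >1
Stable set (-1.1429, 0).

left endpoint -1.1429.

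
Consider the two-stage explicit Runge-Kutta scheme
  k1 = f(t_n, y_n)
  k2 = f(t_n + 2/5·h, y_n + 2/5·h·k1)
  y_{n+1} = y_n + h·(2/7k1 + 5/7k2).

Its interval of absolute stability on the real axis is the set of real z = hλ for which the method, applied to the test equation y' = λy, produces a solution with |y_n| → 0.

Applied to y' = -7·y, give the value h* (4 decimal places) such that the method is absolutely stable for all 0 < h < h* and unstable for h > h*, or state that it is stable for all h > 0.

With y'=λy (z=hλ):
  k1=λy_n ⇒ h·k1=z·y_n;  k2=λ(1+2/5z)y_n ⇒ h·k2=z(1+2/5z)y_n
  y_{n+1}/y_n = 1 + 2/7z + 5/7z(1+2/5z) = 1 + z + 2/7z²
  Hence R(z) = 1 + z + 2/7z².

Need |R(x)|<1, x<0.
x=-1.09: |R|=0.2495
R=1: x+2/7x²=0 ⇒ x=−7/2=-3.5000; min R=1−1/(4·2/7)=0.1250>−1
Confirm numerically:
  x=-3.300: |R|=0.81143 <1
  x=-2.994: |R|=0.56715 <1
  x=-2.491: |R|=0.28188 <1
  x=-1.950: |R|=0.13643 <1
  x=-3.722: |R|=1.23608 >1
  x=-3.585: |R|=1.08706 >1
Interval (-3.5000, 0).

(-3.5000,0); λ=-7 ⇒ h* = (7/2)/7 = 0.5000.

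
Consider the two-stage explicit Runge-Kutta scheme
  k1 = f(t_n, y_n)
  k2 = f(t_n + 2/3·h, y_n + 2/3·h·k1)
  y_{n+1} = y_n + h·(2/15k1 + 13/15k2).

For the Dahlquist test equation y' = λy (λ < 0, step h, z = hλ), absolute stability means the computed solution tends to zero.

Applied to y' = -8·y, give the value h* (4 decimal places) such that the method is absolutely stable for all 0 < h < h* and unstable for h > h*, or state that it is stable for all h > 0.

(-1.7308,0); λ=-8 ⇒ h* = (45/26)/8 = 0.2163.

Set f=λy, z=hλ:
  k1=λy_n ⇒ h·k1=z·y_n;  k2=λ(1+2/3z)y_n ⇒ h·k2=z(1+2/3z)y_n
  y_{n+1}/y_n = 1 + 2/15z + 13/15z(1+2/3z) = 1 + z + 26/45z²
  ⇒ R(z) = 1 + z + 26/45z².

Need |R(x)|<1, x<0.
x=-1.69: |R|=0.9602
R=1: x+26/45x²=0 ⇒ x=−45/26=-1.7308; min R=1−1/(4·26/45)=0.5673>−1
Confirm numerically:
  x=-1.134: |R|=0.60900 <1
  x=-0.964: |R|=0.57293 <1
  x=-0.947: |R|=0.57116 <1
  x=-2.197: |R|=1.59182 >1
  x=-1.834: |R|=1.10939 >1
Stable set (-1.7308, 0).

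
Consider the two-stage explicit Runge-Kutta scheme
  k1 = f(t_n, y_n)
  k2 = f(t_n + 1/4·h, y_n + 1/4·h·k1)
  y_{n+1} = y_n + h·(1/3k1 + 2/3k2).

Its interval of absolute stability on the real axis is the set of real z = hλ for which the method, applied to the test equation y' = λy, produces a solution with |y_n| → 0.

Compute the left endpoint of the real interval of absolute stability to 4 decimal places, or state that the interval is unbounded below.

On y'=λy, z=hλ:
  k1=λy_n ⇒ h·k1=z·y_n;  k2=λ(1+1/4z)y_n ⇒ h·k2=z(1+1/4z)y_n
  y_{n+1}/y_n = 1 + 1/3z + 2/3z(1+1/4z) = 1 + z + 1/6z²
  R(z) = 1 + z + 1/6z².

Need |R(x)|<1, x<0.
x=-1.5: |R|=0.1250
R=1: x+1/6x²=0 ⇒ x=−6=-6.0000; min R=1−1/(4·1/6)=-0.5000>−1
Confirm numerically:
  x=-3.341: |R|=0.48062 <1
  x=-2.482: |R|=0.45528 <1
  x=-2.412: |R|=0.44238 <1
  x=-6.470: |R|=1.50682 >1
  x=-6.295: |R|=1.30950 >1
  x=-6.178: |R|=1.18328 >1
So |R|<1 on (-6.0000, 0).

z* = -6.0000.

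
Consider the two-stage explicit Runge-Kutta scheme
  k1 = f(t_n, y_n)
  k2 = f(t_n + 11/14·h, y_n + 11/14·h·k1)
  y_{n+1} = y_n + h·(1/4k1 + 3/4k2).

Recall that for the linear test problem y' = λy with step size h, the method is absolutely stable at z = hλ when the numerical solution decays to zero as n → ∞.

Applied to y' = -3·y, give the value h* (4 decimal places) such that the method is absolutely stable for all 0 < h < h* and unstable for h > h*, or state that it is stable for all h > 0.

Test eqn y'=λy, z=hλ:
  k1=λy_n ⇒ h·k1=z·y_n;  k2=λ(1+11/14z)y_n ⇒ h·k2=z(1+11/14z)y_n
  y_{n+1}/y_n = 1 + 1/4z + 3/4z(1+11/14z) = 1 + z + 33/56z²
  Hence R(z) = 1 + z + 33/56z².

Find x<0 with |R(x)|<1.
x=-0.92: |R|=0.5788
R=1: x+33/56x²=0 ⇒ x=−56/33=-1.6970; min R=1−1/(4·33/56)=0.5758>−1
Confirm numerically:
  x=-1.191: |R|=0.64489 <1
  x=-1.130: |R|=0.62246 <1
  x=-0.911: |R|=0.57806 <1
  x=-0.762: |R|=0.58017 <1
  x=-2.187: |R|=1.63154 >1
  x=-1.933: |R|=1.26886 >1
  x=-1.855: |R|=1.17275 >1
Interval (-1.6970, 0).

(-1.6970,0); λ=-3 ⇒ h* = (56/33)/3 = 0.5657.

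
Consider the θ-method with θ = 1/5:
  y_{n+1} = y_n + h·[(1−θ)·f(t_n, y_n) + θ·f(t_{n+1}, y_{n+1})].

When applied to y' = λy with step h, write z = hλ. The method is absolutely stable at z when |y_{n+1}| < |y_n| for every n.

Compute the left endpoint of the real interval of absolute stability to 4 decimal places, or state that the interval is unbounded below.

Set f=λy, z=hλ:
  y_{n+1} = y_n + z·[4/5·y_n + 1/5·y_{n+1}] ⇒ (1 − 1/5z)y_{n+1} = (1 + 4/5z)y_n
  Hence R(z) = (1 + 4/5z)/(1 − 1/5z).

Find x<0 with |R(x)|<1.
x=-0.8: |R|=0.3103
R=−1: 1+4/5x = −1+1/5x ⇒ -3/5x=2 ⇒ x=2/(-3/5)=-3.3333
Confirm numerically:
  x=-3.144: |R|=0.93026 <1
  x=-2.274: |R|=0.56310 <1
  x=-2.123: |R|=0.49024 <1
  x=-1.448: |R|=0.12283 <1
  x=-3.574: |R|=1.08421 >1
  x=-3.567: |R|=1.08183 >1
Interval (-3.3333, 0).

z* = -3.3333.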